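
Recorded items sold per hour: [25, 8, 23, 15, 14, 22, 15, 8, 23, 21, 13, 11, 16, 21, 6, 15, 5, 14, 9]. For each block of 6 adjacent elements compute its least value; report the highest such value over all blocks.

11

Each size-6 window and its min:
(25, 8, 23, 15, 14, 22) → min 8
(8, 23, 15, 14, 22, 15) → min 8
(23, 15, 14, 22, 15, 8) → min 8
(15, 14, 22, 15, 8, 23) → min 8
(14, 22, 15, 8, 23, 21) → min 8
(22, 15, 8, 23, 21, 13) → min 8
(15, 8, 23, 21, 13, 11) → min 8
(8, 23, 21, 13, 11, 16) → min 8
(23, 21, 13, 11, 16, 21) → min 11
(21, 13, 11, 16, 21, 6) → min 6
(13, 11, 16, 21, 6, 15) → min 6
(11, 16, 21, 6, 15, 5) → min 5
(16, 21, 6, 15, 5, 14) → min 5
(21, 6, 15, 5, 14, 9) → min 5
Highest of these is 11.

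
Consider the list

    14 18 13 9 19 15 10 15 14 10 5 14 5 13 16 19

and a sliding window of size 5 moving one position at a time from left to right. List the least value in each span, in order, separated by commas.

Sliding a size-5 window across the 16 values:
[14, 18, 13, 9, 19] → min 9
[18, 13, 9, 19, 15] → min 9
[13, 9, 19, 15, 10] → min 9
[9, 19, 15, 10, 15] → min 9
[19, 15, 10, 15, 14] → min 10
[15, 10, 15, 14, 10] → min 10
[10, 15, 14, 10, 5] → min 5
[15, 14, 10, 5, 14] → min 5
[14, 10, 5, 14, 5] → min 5
[10, 5, 14, 5, 13] → min 5
[5, 14, 5, 13, 16] → min 5
[14, 5, 13, 16, 19] → min 5

9, 9, 9, 9, 10, 10, 5, 5, 5, 5, 5, 5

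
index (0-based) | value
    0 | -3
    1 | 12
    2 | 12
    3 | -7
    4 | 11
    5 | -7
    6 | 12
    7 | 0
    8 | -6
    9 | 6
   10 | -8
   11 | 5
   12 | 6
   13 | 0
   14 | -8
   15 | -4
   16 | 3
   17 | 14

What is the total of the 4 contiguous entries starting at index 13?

-9

Elements at indices 13..16: 0, -8, -4, 3
sum(0, -8, -4, 3) = -9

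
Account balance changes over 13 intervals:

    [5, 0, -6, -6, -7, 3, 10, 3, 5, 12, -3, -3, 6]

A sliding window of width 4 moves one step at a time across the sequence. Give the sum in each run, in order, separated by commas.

-7, -19, -16, 0, 9, 21, 30, 17, 11, 12

[5, 0, -6, -6] → sum -7
[0, -6, -6, -7] → sum -19
[-6, -6, -7, 3] → sum -16
[-6, -7, 3, 10] → sum 0
[-7, 3, 10, 3] → sum 9
[3, 10, 3, 5] → sum 21
[10, 3, 5, 12] → sum 30
[3, 5, 12, -3] → sum 17
[5, 12, -3, -3] → sum 11
[12, -3, -3, 6] → sum 12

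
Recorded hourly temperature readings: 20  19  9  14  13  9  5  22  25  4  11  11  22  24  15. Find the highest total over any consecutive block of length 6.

97

[20, 19, 9, 14, 13, 9] → sum 84
[19, 9, 14, 13, 9, 5] → sum 69
[9, 14, 13, 9, 5, 22] → sum 72
[14, 13, 9, 5, 22, 25] → sum 88
[13, 9, 5, 22, 25, 4] → sum 78
[9, 5, 22, 25, 4, 11] → sum 76
[5, 22, 25, 4, 11, 11] → sum 78
[22, 25, 4, 11, 11, 22] → sum 95
[25, 4, 11, 11, 22, 24] → sum 97
[4, 11, 11, 22, 24, 15] → sum 87
Highest of these is 97.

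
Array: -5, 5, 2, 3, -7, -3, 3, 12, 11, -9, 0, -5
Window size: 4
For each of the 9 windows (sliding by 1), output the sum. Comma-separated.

5, 3, -5, -4, 5, 23, 17, 14, -3

Sliding a size-4 window across the 12 values:
-5 5 2 3 → sum 5
5 2 3 -7 → sum 3
2 3 -7 -3 → sum -5
3 -7 -3 3 → sum -4
-7 -3 3 12 → sum 5
-3 3 12 11 → sum 23
3 12 11 -9 → sum 17
12 11 -9 0 → sum 14
11 -9 0 -5 → sum -3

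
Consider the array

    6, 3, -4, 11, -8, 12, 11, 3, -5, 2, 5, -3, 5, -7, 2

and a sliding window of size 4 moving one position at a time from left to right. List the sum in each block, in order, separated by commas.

16, 2, 11, 26, 18, 21, 11, 5, -1, 9, 0, -3

Sliding a size-4 window across the 15 values:
6 3 -4 11 → sum 16
3 -4 11 -8 → sum 2
-4 11 -8 12 → sum 11
11 -8 12 11 → sum 26
-8 12 11 3 → sum 18
12 11 3 -5 → sum 21
11 3 -5 2 → sum 11
3 -5 2 5 → sum 5
-5 2 5 -3 → sum -1
2 5 -3 5 → sum 9
5 -3 5 -7 → sum 0
-3 5 -7 2 → sum -3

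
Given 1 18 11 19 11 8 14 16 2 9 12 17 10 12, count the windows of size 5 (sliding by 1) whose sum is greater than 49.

(1, 18, 11, 19, 11) → sum 60  > 49 ✓
(18, 11, 19, 11, 8) → sum 67  > 49 ✓
(11, 19, 11, 8, 14) → sum 63  > 49 ✓
(19, 11, 8, 14, 16) → sum 68  > 49 ✓
(11, 8, 14, 16, 2) → sum 51  > 49 ✓
(8, 14, 16, 2, 9) → sum 49
(14, 16, 2, 9, 12) → sum 53  > 49 ✓
(16, 2, 9, 12, 17) → sum 56  > 49 ✓
(2, 9, 12, 17, 10) → sum 50  > 49 ✓
(9, 12, 17, 10, 12) → sum 60  > 49 ✓
9 windows satisfy the condition.

9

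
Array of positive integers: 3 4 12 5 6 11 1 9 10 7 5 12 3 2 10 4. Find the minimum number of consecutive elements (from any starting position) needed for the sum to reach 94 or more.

add 3: running sum 3 < 94
add 4: running sum 7 < 94
add 12: running sum 19 < 94
add 5: running sum 24 < 94
add 6: running sum 30 < 94
add 11: running sum 41 < 94
add 1: running sum 42 < 94
add 9: running sum 51 < 94
add 10: running sum 61 < 94
add 7: running sum 68 < 94
add 5: running sum 73 < 94
add 12: running sum 85 < 94
add 3: running sum 88 < 94
add 2: running sum 90 < 94
add 10: shortest ending here [4, 12, 5, 6, 11, 1, 9, 10, 7, 5, 12, 3, 2, 10] sum 97, len 14
add 4: shortest ending here [12, 5, 6, 11, 1, 9, 10, 7, 5, 12, 3, 2, 10, 4] sum 97, len 14
Shortest qualifying length: 14.

14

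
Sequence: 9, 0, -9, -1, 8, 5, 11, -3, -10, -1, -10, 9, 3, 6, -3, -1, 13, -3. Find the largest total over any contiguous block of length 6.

(9, 0, -9, -1, 8, 5) → sum 12
(0, -9, -1, 8, 5, 11) → sum 14
(-9, -1, 8, 5, 11, -3) → sum 11
(-1, 8, 5, 11, -3, -10) → sum 10
(8, 5, 11, -3, -10, -1) → sum 10
(5, 11, -3, -10, -1, -10) → sum -8
(11, -3, -10, -1, -10, 9) → sum -4
(-3, -10, -1, -10, 9, 3) → sum -12
(-10, -1, -10, 9, 3, 6) → sum -3
(-1, -10, 9, 3, 6, -3) → sum 4
(-10, 9, 3, 6, -3, -1) → sum 4
(9, 3, 6, -3, -1, 13) → sum 27
(3, 6, -3, -1, 13, -3) → sum 15
Largest of these is 27.

27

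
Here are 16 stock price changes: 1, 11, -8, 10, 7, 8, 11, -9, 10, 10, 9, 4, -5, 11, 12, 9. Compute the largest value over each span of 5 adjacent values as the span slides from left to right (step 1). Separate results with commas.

(1, 11, -8, 10, 7) → max 11
(11, -8, 10, 7, 8) → max 11
(-8, 10, 7, 8, 11) → max 11
(10, 7, 8, 11, -9) → max 11
(7, 8, 11, -9, 10) → max 11
(8, 11, -9, 10, 10) → max 11
(11, -9, 10, 10, 9) → max 11
(-9, 10, 10, 9, 4) → max 10
(10, 10, 9, 4, -5) → max 10
(10, 9, 4, -5, 11) → max 11
(9, 4, -5, 11, 12) → max 12
(4, -5, 11, 12, 9) → max 12

11, 11, 11, 11, 11, 11, 11, 10, 10, 11, 12, 12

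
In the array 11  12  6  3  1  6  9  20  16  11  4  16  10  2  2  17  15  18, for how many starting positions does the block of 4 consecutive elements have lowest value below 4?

11 12 6 3 → min 3  < 4 ✓
12 6 3 1 → min 1  < 4 ✓
6 3 1 6 → min 1  < 4 ✓
3 1 6 9 → min 1  < 4 ✓
1 6 9 20 → min 1  < 4 ✓
6 9 20 16 → min 6
9 20 16 11 → min 9
20 16 11 4 → min 4
16 11 4 16 → min 4
11 4 16 10 → min 4
4 16 10 2 → min 2  < 4 ✓
16 10 2 2 → min 2  < 4 ✓
10 2 2 17 → min 2  < 4 ✓
2 2 17 15 → min 2  < 4 ✓
2 17 15 18 → min 2  < 4 ✓
10 windows satisfy the condition.

10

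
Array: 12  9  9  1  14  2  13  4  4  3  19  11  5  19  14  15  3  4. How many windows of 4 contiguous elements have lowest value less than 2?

4

[12, 9, 9, 1] → min 1  < 2 ✓
[9, 9, 1, 14] → min 1  < 2 ✓
[9, 1, 14, 2] → min 1  < 2 ✓
[1, 14, 2, 13] → min 1  < 2 ✓
[14, 2, 13, 4] → min 2
[2, 13, 4, 4] → min 2
[13, 4, 4, 3] → min 3
[4, 4, 3, 19] → min 3
[4, 3, 19, 11] → min 3
[3, 19, 11, 5] → min 3
[19, 11, 5, 19] → min 5
[11, 5, 19, 14] → min 5
[5, 19, 14, 15] → min 5
[19, 14, 15, 3] → min 3
[14, 15, 3, 4] → min 3
4 windows satisfy the condition.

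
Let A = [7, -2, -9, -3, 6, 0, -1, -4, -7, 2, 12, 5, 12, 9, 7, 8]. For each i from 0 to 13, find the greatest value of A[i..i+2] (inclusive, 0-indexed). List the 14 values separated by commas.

7 -2 -9 → max 7
-2 -9 -3 → max -2
-9 -3 6 → max 6
-3 6 0 → max 6
6 0 -1 → max 6
0 -1 -4 → max 0
-1 -4 -7 → max -1
-4 -7 2 → max 2
-7 2 12 → max 12
2 12 5 → max 12
12 5 12 → max 12
5 12 9 → max 12
12 9 7 → max 12
9 7 8 → max 9

7, -2, 6, 6, 6, 0, -1, 2, 12, 12, 12, 12, 12, 9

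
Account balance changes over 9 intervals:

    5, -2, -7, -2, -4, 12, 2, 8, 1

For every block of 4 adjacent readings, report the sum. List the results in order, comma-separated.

[5, -2, -7, -2] → sum -6
[-2, -7, -2, -4] → sum -15
[-7, -2, -4, 12] → sum -1
[-2, -4, 12, 2] → sum 8
[-4, 12, 2, 8] → sum 18
[12, 2, 8, 1] → sum 23

-6, -15, -1, 8, 18, 23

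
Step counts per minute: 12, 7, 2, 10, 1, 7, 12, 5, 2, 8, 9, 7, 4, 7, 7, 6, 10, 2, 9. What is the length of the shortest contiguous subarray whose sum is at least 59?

9

add 12: running sum 12 < 59
add 7: running sum 19 < 59
add 2: running sum 21 < 59
add 10: running sum 31 < 59
add 1: running sum 32 < 59
add 7: running sum 39 < 59
add 12: running sum 51 < 59
add 5: running sum 56 < 59
add 2: running sum 58 < 59
end 9: [12, 7, 2, 10, 1, 7, 12, 5, 2, 8] sum 66, len 10
end 10: [7, 2, 10, 1, 7, 12, 5, 2, 8, 9] sum 63, len 10
end 11: [10, 1, 7, 12, 5, 2, 8, 9, 7] sum 61, len 9
end 12: [10, 1, 7, 12, 5, 2, 8, 9, 7, 4] sum 65, len 10
end 13: [7, 12, 5, 2, 8, 9, 7, 4, 7] sum 61, len 9
end 14: [12, 5, 2, 8, 9, 7, 4, 7, 7] sum 61, len 9
end 15: [12, 5, 2, 8, 9, 7, 4, 7, 7, 6] sum 67, len 10
end 16: [2, 8, 9, 7, 4, 7, 7, 6, 10] sum 60, len 9
end 17: [8, 9, 7, 4, 7, 7, 6, 10, 2] sum 60, len 9
end 18: [9, 7, 4, 7, 7, 6, 10, 2, 9] sum 61, len 9
Shortest qualifying length: 9.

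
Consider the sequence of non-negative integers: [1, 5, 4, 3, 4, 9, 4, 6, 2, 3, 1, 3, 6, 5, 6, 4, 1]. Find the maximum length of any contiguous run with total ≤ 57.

→ 1: sum 1, len 1
→ 5: sum 6, len 2
→ 4: sum 10, len 3
→ 3: sum 13, len 4
→ 4: sum 17, len 5
→ 9: sum 26, len 6
→ 4: sum 30, len 7
→ 6: sum 36, len 8
→ 2: sum 38, len 9
→ 3: sum 41, len 10
→ 1: sum 42, len 11
→ 3: sum 45, len 12
→ 6: sum 51, len 13
→ 5: sum 56, len 14
→ 6 (dropped 1, 5): sum 56, len 13
→ 4 (dropped 4): sum 56, len 13
→ 1: sum 57, len 14
Longest length seen: 14.

14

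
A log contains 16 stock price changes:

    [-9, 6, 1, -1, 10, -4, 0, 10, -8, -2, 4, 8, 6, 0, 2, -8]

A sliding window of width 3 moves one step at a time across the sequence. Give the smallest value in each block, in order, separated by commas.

(-9, 6, 1) → min -9
(6, 1, -1) → min -1
(1, -1, 10) → min -1
(-1, 10, -4) → min -4
(10, -4, 0) → min -4
(-4, 0, 10) → min -4
(0, 10, -8) → min -8
(10, -8, -2) → min -8
(-8, -2, 4) → min -8
(-2, 4, 8) → min -2
(4, 8, 6) → min 4
(8, 6, 0) → min 0
(6, 0, 2) → min 0
(0, 2, -8) → min -8

-9, -1, -1, -4, -4, -4, -8, -8, -8, -2, 4, 0, 0, -8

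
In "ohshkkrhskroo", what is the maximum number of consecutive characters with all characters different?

[o] len 1
[o, h] len 2
[o, h, s] len 3
[s, h] len 2
[s, h, k] len 3
[k] len 1
[k, r] len 2
[k, r, h] len 3
[k, r, h, s] len 4
[r, h, s, k] len 4
[h, s, k, r] len 4
[h, s, k, r, o] len 5
[o] len 1
Longest all-distinct length: 5.

5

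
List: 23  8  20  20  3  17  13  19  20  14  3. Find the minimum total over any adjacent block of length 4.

23 8 20 20 → sum 71
8 20 20 3 → sum 51
20 20 3 17 → sum 60
20 3 17 13 → sum 53
3 17 13 19 → sum 52
17 13 19 20 → sum 69
13 19 20 14 → sum 66
19 20 14 3 → sum 56
Minimum of these is 51.

51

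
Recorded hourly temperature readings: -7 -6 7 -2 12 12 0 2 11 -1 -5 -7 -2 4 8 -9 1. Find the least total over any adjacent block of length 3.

-14

Window sums for each of the 15 positions:
-7 -6 7 → sum -6
-6 7 -2 → sum -1
7 -2 12 → sum 17
-2 12 12 → sum 22
12 12 0 → sum 24
12 0 2 → sum 14
0 2 11 → sum 13
2 11 -1 → sum 12
11 -1 -5 → sum 5
-1 -5 -7 → sum -13
-5 -7 -2 → sum -14
-7 -2 4 → sum -5
-2 4 8 → sum 10
4 8 -9 → sum 3
8 -9 1 → sum 0
Least of these is -14.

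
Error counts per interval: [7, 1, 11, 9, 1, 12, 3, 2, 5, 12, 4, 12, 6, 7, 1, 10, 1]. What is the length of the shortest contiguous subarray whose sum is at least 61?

9

add 7: running sum 7 < 61
add 1: running sum 8 < 61
add 11: running sum 19 < 61
add 9: running sum 28 < 61
add 1: running sum 29 < 61
add 12: running sum 41 < 61
add 3: running sum 44 < 61
add 2: running sum 46 < 61
add 5: running sum 51 < 61
end 9: [7, 1, 11, 9, 1, 12, 3, 2, 5, 12] sum 63, len 10
end 10: [7, 1, 11, 9, 1, 12, 3, 2, 5, 12, 4] sum 67, len 11
end 11: [11, 9, 1, 12, 3, 2, 5, 12, 4, 12] sum 71, len 10
end 12: [9, 1, 12, 3, 2, 5, 12, 4, 12, 6] sum 66, len 10
end 13: [12, 3, 2, 5, 12, 4, 12, 6, 7] sum 63, len 9
end 14: [12, 3, 2, 5, 12, 4, 12, 6, 7, 1] sum 64, len 10
end 15: [3, 2, 5, 12, 4, 12, 6, 7, 1, 10] sum 62, len 10
end 16: [3, 2, 5, 12, 4, 12, 6, 7, 1, 10, 1] sum 63, len 11
Shortest qualifying length: 9.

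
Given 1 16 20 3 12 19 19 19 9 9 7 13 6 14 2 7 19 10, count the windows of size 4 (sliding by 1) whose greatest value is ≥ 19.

10

(1, 16, 20, 3) → max 20  ≥ 19 ✓
(16, 20, 3, 12) → max 20  ≥ 19 ✓
(20, 3, 12, 19) → max 20  ≥ 19 ✓
(3, 12, 19, 19) → max 19  ≥ 19 ✓
(12, 19, 19, 19) → max 19  ≥ 19 ✓
(19, 19, 19, 9) → max 19  ≥ 19 ✓
(19, 19, 9, 9) → max 19  ≥ 19 ✓
(19, 9, 9, 7) → max 19  ≥ 19 ✓
(9, 9, 7, 13) → max 13
(9, 7, 13, 6) → max 13
(7, 13, 6, 14) → max 14
(13, 6, 14, 2) → max 14
(6, 14, 2, 7) → max 14
(14, 2, 7, 19) → max 19  ≥ 19 ✓
(2, 7, 19, 10) → max 19  ≥ 19 ✓
10 windows satisfy the condition.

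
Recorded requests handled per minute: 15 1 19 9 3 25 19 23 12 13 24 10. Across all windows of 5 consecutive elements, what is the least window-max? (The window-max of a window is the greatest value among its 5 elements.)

[15, 1, 19, 9, 3] → max 19
[1, 19, 9, 3, 25] → max 25
[19, 9, 3, 25, 19] → max 25
[9, 3, 25, 19, 23] → max 25
[3, 25, 19, 23, 12] → max 25
[25, 19, 23, 12, 13] → max 25
[19, 23, 12, 13, 24] → max 24
[23, 12, 13, 24, 10] → max 24
Least of these is 19.

19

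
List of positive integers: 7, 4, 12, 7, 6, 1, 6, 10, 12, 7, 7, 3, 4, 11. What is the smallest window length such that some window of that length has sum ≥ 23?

Extend right; whenever the sum reaches 23, record the length and shrink from the left:
add 7: running sum 7 < 23
add 4: running sum 11 < 23
end 2: [7, 4, 12] sum 23, len 3
end 3: [4, 12, 7] sum 23, len 3
end 4: [12, 7, 6] sum 25, len 3
end 5: [12, 7, 6, 1] sum 26, len 4
end 6: [12, 7, 6, 1, 6] sum 32, len 5
end 7: [6, 1, 6, 10] sum 23, len 4
end 8: [6, 10, 12] sum 28, len 3
end 9: [10, 12, 7] sum 29, len 3
end 10: [12, 7, 7] sum 26, len 3
end 11: [12, 7, 7, 3] sum 29, len 4
end 12: [12, 7, 7, 3, 4] sum 33, len 5
end 13: [7, 3, 4, 11] sum 25, len 4
Shortest qualifying length: 3.

3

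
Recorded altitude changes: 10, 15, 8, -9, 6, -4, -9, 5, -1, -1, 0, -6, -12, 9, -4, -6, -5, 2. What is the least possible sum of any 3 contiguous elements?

(10, 15, 8) → sum 33
(15, 8, -9) → sum 14
(8, -9, 6) → sum 5
(-9, 6, -4) → sum -7
(6, -4, -9) → sum -7
(-4, -9, 5) → sum -8
(-9, 5, -1) → sum -5
(5, -1, -1) → sum 3
(-1, -1, 0) → sum -2
(-1, 0, -6) → sum -7
(0, -6, -12) → sum -18
(-6, -12, 9) → sum -9
(-12, 9, -4) → sum -7
(9, -4, -6) → sum -1
(-4, -6, -5) → sum -15
(-6, -5, 2) → sum -9
Least of these is -18.

-18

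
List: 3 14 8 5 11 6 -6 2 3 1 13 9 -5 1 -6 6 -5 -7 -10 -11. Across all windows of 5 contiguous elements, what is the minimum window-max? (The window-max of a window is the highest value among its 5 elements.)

6

3 14 8 5 11 → max 14
14 8 5 11 6 → max 14
8 5 11 6 -6 → max 11
5 11 6 -6 2 → max 11
11 6 -6 2 3 → max 11
6 -6 2 3 1 → max 6
-6 2 3 1 13 → max 13
2 3 1 13 9 → max 13
3 1 13 9 -5 → max 13
1 13 9 -5 1 → max 13
13 9 -5 1 -6 → max 13
9 -5 1 -6 6 → max 9
-5 1 -6 6 -5 → max 6
1 -6 6 -5 -7 → max 6
-6 6 -5 -7 -10 → max 6
6 -5 -7 -10 -11 → max 6
Minimum of these is 6.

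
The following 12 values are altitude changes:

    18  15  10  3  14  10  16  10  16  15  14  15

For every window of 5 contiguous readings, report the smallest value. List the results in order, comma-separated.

3, 3, 3, 3, 10, 10, 10, 10

[18, 15, 10, 3, 14] → min 3
[15, 10, 3, 14, 10] → min 3
[10, 3, 14, 10, 16] → min 3
[3, 14, 10, 16, 10] → min 3
[14, 10, 16, 10, 16] → min 10
[10, 16, 10, 16, 15] → min 10
[16, 10, 16, 15, 14] → min 10
[10, 16, 15, 14, 15] → min 10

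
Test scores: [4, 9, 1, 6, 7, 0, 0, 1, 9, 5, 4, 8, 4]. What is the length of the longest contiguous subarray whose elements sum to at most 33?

9

[4] sum 4 len 1
[4, 9] sum 13 len 2
[4, 9, 1] sum 14 len 3
[4, 9, 1, 6] sum 20 len 4
[4, 9, 1, 6, 7] sum 27 len 5
[4, 9, 1, 6, 7, 0] sum 27 len 6
[4, 9, 1, 6, 7, 0, 0] sum 27 len 7
[4, 9, 1, 6, 7, 0, 0, 1] sum 28 len 8
[9, 1, 6, 7, 0, 0, 1, 9] sum 33 len 8
[1, 6, 7, 0, 0, 1, 9, 5] sum 29 len 8
[1, 6, 7, 0, 0, 1, 9, 5, 4] sum 33 len 9
[0, 0, 1, 9, 5, 4, 8] sum 27 len 7
[0, 0, 1, 9, 5, 4, 8, 4] sum 31 len 8
Longest length seen: 9.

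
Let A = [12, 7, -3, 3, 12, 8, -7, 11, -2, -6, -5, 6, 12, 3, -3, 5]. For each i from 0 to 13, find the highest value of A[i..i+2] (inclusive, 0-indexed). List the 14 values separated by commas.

[12, 7, -3] → max 12
[7, -3, 3] → max 7
[-3, 3, 12] → max 12
[3, 12, 8] → max 12
[12, 8, -7] → max 12
[8, -7, 11] → max 11
[-7, 11, -2] → max 11
[11, -2, -6] → max 11
[-2, -6, -5] → max -2
[-6, -5, 6] → max 6
[-5, 6, 12] → max 12
[6, 12, 3] → max 12
[12, 3, -3] → max 12
[3, -3, 5] → max 5

12, 7, 12, 12, 12, 11, 11, 11, -2, 6, 12, 12, 12, 5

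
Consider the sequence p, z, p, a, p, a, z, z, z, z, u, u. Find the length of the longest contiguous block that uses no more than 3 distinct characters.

10

add p: window [p] (1 distinct), len 1
add z: window [p, z] (2 distinct), len 2
add p: window [p, z, p] (2 distinct), len 3
add a: window [p, z, p, a] (3 distinct), len 4
add p: window [p, z, p, a, p] (3 distinct), len 5
add a: window [p, z, p, a, p, a] (3 distinct), len 6
add z: window [p, z, p, a, p, a, z] (3 distinct), len 7
add z: window [p, z, p, a, p, a, z, z] (3 distinct), len 8
add z: window [p, z, p, a, p, a, z, z, z] (3 distinct), len 9
add z: window [p, z, p, a, p, a, z, z, z, z] (3 distinct), len 10
add u: window [a, z, z, z, z, u] (3 distinct), len 6
add u: window [a, z, z, z, z, u, u] (3 distinct), len 7
Longest length with ≤3 distinct: 10.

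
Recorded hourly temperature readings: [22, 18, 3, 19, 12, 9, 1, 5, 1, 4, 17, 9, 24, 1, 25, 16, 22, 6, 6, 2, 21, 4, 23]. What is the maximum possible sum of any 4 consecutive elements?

[22, 18, 3, 19] → sum 62
[18, 3, 19, 12] → sum 52
[3, 19, 12, 9] → sum 43
[19, 12, 9, 1] → sum 41
[12, 9, 1, 5] → sum 27
[9, 1, 5, 1] → sum 16
[1, 5, 1, 4] → sum 11
[5, 1, 4, 17] → sum 27
[1, 4, 17, 9] → sum 31
[4, 17, 9, 24] → sum 54
[17, 9, 24, 1] → sum 51
[9, 24, 1, 25] → sum 59
[24, 1, 25, 16] → sum 66
[1, 25, 16, 22] → sum 64
[25, 16, 22, 6] → sum 69
[16, 22, 6, 6] → sum 50
[22, 6, 6, 2] → sum 36
[6, 6, 2, 21] → sum 35
[6, 2, 21, 4] → sum 33
[2, 21, 4, 23] → sum 50
Maximum of these is 69.

69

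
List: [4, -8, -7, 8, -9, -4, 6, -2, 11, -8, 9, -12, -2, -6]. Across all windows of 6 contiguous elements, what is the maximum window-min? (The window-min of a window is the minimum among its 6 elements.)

-8

[4, -8, -7, 8, -9, -4] → min -9
[-8, -7, 8, -9, -4, 6] → min -9
[-7, 8, -9, -4, 6, -2] → min -9
[8, -9, -4, 6, -2, 11] → min -9
[-9, -4, 6, -2, 11, -8] → min -9
[-4, 6, -2, 11, -8, 9] → min -8
[6, -2, 11, -8, 9, -12] → min -12
[-2, 11, -8, 9, -12, -2] → min -12
[11, -8, 9, -12, -2, -6] → min -12
Maximum of these is -8.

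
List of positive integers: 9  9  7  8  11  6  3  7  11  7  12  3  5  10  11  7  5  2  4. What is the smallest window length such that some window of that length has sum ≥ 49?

add 9: running sum 9 < 49
add 9: running sum 18 < 49
add 7: running sum 25 < 49
add 8: running sum 33 < 49
add 11: running sum 44 < 49
end 5: [9, 9, 7, 8, 11, 6] sum 50, len 6
end 6: [9, 9, 7, 8, 11, 6, 3] sum 53, len 7
end 7: [9, 7, 8, 11, 6, 3, 7] sum 51, len 7
end 8: [7, 8, 11, 6, 3, 7, 11] sum 53, len 7
end 9: [8, 11, 6, 3, 7, 11, 7] sum 53, len 7
end 10: [11, 6, 3, 7, 11, 7, 12] sum 57, len 7
end 11: [6, 3, 7, 11, 7, 12, 3] sum 49, len 7
end 12: [6, 3, 7, 11, 7, 12, 3, 5] sum 54, len 8
end 13: [7, 11, 7, 12, 3, 5, 10] sum 55, len 7
end 14: [11, 7, 12, 3, 5, 10, 11] sum 59, len 7
end 15: [7, 12, 3, 5, 10, 11, 7] sum 55, len 7
end 16: [12, 3, 5, 10, 11, 7, 5] sum 53, len 7
end 17: [12, 3, 5, 10, 11, 7, 5, 2] sum 55, len 8
end 18: [12, 3, 5, 10, 11, 7, 5, 2, 4] sum 59, len 9
Shortest qualifying length: 6.

6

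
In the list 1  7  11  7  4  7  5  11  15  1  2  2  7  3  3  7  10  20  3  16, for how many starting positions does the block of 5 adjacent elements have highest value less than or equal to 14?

8

[1, 7, 11, 7, 4] → max 11  ≤ 14 ✓
[7, 11, 7, 4, 7] → max 11  ≤ 14 ✓
[11, 7, 4, 7, 5] → max 11  ≤ 14 ✓
[7, 4, 7, 5, 11] → max 11  ≤ 14 ✓
[4, 7, 5, 11, 15] → max 15
[7, 5, 11, 15, 1] → max 15
[5, 11, 15, 1, 2] → max 15
[11, 15, 1, 2, 2] → max 15
[15, 1, 2, 2, 7] → max 15
[1, 2, 2, 7, 3] → max 7  ≤ 14 ✓
[2, 2, 7, 3, 3] → max 7  ≤ 14 ✓
[2, 7, 3, 3, 7] → max 7  ≤ 14 ✓
[7, 3, 3, 7, 10] → max 10  ≤ 14 ✓
[3, 3, 7, 10, 20] → max 20
[3, 7, 10, 20, 3] → max 20
[7, 10, 20, 3, 16] → max 20
8 windows satisfy the condition.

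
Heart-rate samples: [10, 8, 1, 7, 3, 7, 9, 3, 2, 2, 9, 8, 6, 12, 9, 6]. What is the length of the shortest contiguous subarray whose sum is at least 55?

9

add 10: running sum 10 < 55
add 8: running sum 18 < 55
add 1: running sum 19 < 55
add 7: running sum 26 < 55
add 3: running sum 29 < 55
add 7: running sum 36 < 55
add 9: running sum 45 < 55
add 3: running sum 48 < 55
add 2: running sum 50 < 55
add 2: running sum 52 < 55
add 9: shortest ending here [10, 8, 1, 7, 3, 7, 9, 3, 2, 2, 9] sum 61, len 11
add 8: shortest ending here [8, 1, 7, 3, 7, 9, 3, 2, 2, 9, 8] sum 59, len 11
add 6: shortest ending here [7, 3, 7, 9, 3, 2, 2, 9, 8, 6] sum 56, len 10
add 12: shortest ending here [7, 9, 3, 2, 2, 9, 8, 6, 12] sum 58, len 9
add 9: shortest ending here [9, 3, 2, 2, 9, 8, 6, 12, 9] sum 60, len 9
add 6: shortest ending here [3, 2, 2, 9, 8, 6, 12, 9, 6] sum 57, len 9
Shortest qualifying length: 9.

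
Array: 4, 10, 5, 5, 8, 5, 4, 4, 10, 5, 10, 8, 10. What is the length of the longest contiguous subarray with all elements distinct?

3

[4] len 1
[4, 10] len 2
[4, 10, 5] len 3
[5] len 1
[5, 8] len 2
[8, 5] len 2
[8, 5, 4] len 3
[4] len 1
[4, 10] len 2
[4, 10, 5] len 3
[5, 10] len 2
[5, 10, 8] len 3
[8, 10] len 2
Longest all-distinct length: 3.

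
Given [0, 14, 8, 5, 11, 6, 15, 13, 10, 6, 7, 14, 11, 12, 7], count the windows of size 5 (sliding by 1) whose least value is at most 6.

0 14 8 5 11 → min 0  ≤ 6 ✓
14 8 5 11 6 → min 5  ≤ 6 ✓
8 5 11 6 15 → min 5  ≤ 6 ✓
5 11 6 15 13 → min 5  ≤ 6 ✓
11 6 15 13 10 → min 6  ≤ 6 ✓
6 15 13 10 6 → min 6  ≤ 6 ✓
15 13 10 6 7 → min 6  ≤ 6 ✓
13 10 6 7 14 → min 6  ≤ 6 ✓
10 6 7 14 11 → min 6  ≤ 6 ✓
6 7 14 11 12 → min 6  ≤ 6 ✓
7 14 11 12 7 → min 7
10 windows satisfy the condition.

10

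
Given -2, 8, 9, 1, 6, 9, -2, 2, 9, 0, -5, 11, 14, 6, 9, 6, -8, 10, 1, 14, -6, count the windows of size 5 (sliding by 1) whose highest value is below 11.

9

-2 8 9 1 6 → max 9  < 11 ✓
8 9 1 6 9 → max 9  < 11 ✓
9 1 6 9 -2 → max 9  < 11 ✓
1 6 9 -2 2 → max 9  < 11 ✓
6 9 -2 2 9 → max 9  < 11 ✓
9 -2 2 9 0 → max 9  < 11 ✓
-2 2 9 0 -5 → max 9  < 11 ✓
2 9 0 -5 11 → max 11
9 0 -5 11 14 → max 14
0 -5 11 14 6 → max 14
-5 11 14 6 9 → max 14
11 14 6 9 6 → max 14
14 6 9 6 -8 → max 14
6 9 6 -8 10 → max 10  < 11 ✓
9 6 -8 10 1 → max 10  < 11 ✓
6 -8 10 1 14 → max 14
-8 10 1 14 -6 → max 14
9 windows satisfy the condition.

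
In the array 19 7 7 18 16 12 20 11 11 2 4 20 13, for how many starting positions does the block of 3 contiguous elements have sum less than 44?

9

19 7 7 → sum 33  < 44 ✓
7 7 18 → sum 32  < 44 ✓
7 18 16 → sum 41  < 44 ✓
18 16 12 → sum 46
16 12 20 → sum 48
12 20 11 → sum 43  < 44 ✓
20 11 11 → sum 42  < 44 ✓
11 11 2 → sum 24  < 44 ✓
11 2 4 → sum 17  < 44 ✓
2 4 20 → sum 26  < 44 ✓
4 20 13 → sum 37  < 44 ✓
9 windows satisfy the condition.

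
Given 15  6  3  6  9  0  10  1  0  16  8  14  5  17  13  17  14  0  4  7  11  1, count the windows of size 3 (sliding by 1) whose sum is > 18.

12

(15, 6, 3) → sum 24  > 18 ✓
(6, 3, 6) → sum 15
(3, 6, 9) → sum 18
(6, 9, 0) → sum 15
(9, 0, 10) → sum 19  > 18 ✓
(0, 10, 1) → sum 11
(10, 1, 0) → sum 11
(1, 0, 16) → sum 17
(0, 16, 8) → sum 24  > 18 ✓
(16, 8, 14) → sum 38  > 18 ✓
(8, 14, 5) → sum 27  > 18 ✓
(14, 5, 17) → sum 36  > 18 ✓
(5, 17, 13) → sum 35  > 18 ✓
(17, 13, 17) → sum 47  > 18 ✓
(13, 17, 14) → sum 44  > 18 ✓
(17, 14, 0) → sum 31  > 18 ✓
(14, 0, 4) → sum 18
(0, 4, 7) → sum 11
(4, 7, 11) → sum 22  > 18 ✓
(7, 11, 1) → sum 19  > 18 ✓
12 windows satisfy the condition.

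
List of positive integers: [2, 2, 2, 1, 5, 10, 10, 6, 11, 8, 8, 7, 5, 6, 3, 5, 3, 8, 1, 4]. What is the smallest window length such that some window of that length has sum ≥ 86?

Extend right; whenever the sum reaches 86, record the length and shrink from the left:
add 2: running sum 2 < 86
add 2: running sum 4 < 86
add 2: running sum 6 < 86
add 1: running sum 7 < 86
add 5: running sum 12 < 86
add 10: running sum 22 < 86
add 10: running sum 32 < 86
add 6: running sum 38 < 86
add 11: running sum 49 < 86
add 8: running sum 57 < 86
add 8: running sum 65 < 86
add 7: running sum 72 < 86
add 5: running sum 77 < 86
add 6: running sum 83 < 86
end 14: [2, 2, 2, 1, 5, 10, 10, 6, 11, 8, 8, 7, 5, 6, 3] sum 86, len 15
end 15: [2, 1, 5, 10, 10, 6, 11, 8, 8, 7, 5, 6, 3, 5] sum 87, len 14
end 16: [5, 10, 10, 6, 11, 8, 8, 7, 5, 6, 3, 5, 3] sum 87, len 13
end 17: [10, 10, 6, 11, 8, 8, 7, 5, 6, 3, 5, 3, 8] sum 90, len 13
end 18: [10, 10, 6, 11, 8, 8, 7, 5, 6, 3, 5, 3, 8, 1] sum 91, len 14
end 19: [10, 10, 6, 11, 8, 8, 7, 5, 6, 3, 5, 3, 8, 1, 4] sum 95, len 15
Shortest qualifying length: 13.

13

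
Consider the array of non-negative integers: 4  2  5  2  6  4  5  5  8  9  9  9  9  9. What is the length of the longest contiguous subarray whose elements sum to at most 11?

3

Extend to the right; shrink from the left whenever the sum exceeds 11:
→ 4: sum 4, len 1
→ 2: sum 6, len 2
→ 5: sum 11, len 3
→ 2 (dropped 4): sum 9, len 3
→ 6 (dropped 2, 5): sum 8, len 2
→ 4 (dropped 2): sum 10, len 2
→ 5 (dropped 6): sum 9, len 2
→ 5 (dropped 4): sum 10, len 2
→ 8 (dropped 5, 5): sum 8, len 1
→ 9 (dropped 8): sum 9, len 1
→ 9 (dropped 9): sum 9, len 1
→ 9 (dropped 9): sum 9, len 1
→ 9 (dropped 9): sum 9, len 1
→ 9 (dropped 9): sum 9, len 1
Longest length seen: 3.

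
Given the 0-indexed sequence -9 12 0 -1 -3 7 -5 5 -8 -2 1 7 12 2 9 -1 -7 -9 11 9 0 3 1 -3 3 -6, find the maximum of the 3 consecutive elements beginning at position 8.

Elements at indices 8..10: -8, -2, 1
max(-8, -2, 1) = 1

1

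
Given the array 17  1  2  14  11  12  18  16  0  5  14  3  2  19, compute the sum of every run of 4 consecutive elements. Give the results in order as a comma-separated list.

34, 28, 39, 55, 57, 46, 39, 35, 22, 24, 38

17 1 2 14 → sum 34
1 2 14 11 → sum 28
2 14 11 12 → sum 39
14 11 12 18 → sum 55
11 12 18 16 → sum 57
12 18 16 0 → sum 46
18 16 0 5 → sum 39
16 0 5 14 → sum 35
0 5 14 3 → sum 22
5 14 3 2 → sum 24
14 3 2 19 → sum 38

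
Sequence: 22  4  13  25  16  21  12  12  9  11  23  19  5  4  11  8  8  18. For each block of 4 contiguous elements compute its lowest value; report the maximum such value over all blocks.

(22, 4, 13, 25) → min 4
(4, 13, 25, 16) → min 4
(13, 25, 16, 21) → min 13
(25, 16, 21, 12) → min 12
(16, 21, 12, 12) → min 12
(21, 12, 12, 9) → min 9
(12, 12, 9, 11) → min 9
(12, 9, 11, 23) → min 9
(9, 11, 23, 19) → min 9
(11, 23, 19, 5) → min 5
(23, 19, 5, 4) → min 4
(19, 5, 4, 11) → min 4
(5, 4, 11, 8) → min 4
(4, 11, 8, 8) → min 4
(11, 8, 8, 18) → min 8
Maximum of these is 13.

13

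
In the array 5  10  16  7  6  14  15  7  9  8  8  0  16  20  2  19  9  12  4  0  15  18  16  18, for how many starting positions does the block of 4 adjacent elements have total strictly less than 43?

[5, 10, 16, 7] → sum 38  < 43 ✓
[10, 16, 7, 6] → sum 39  < 43 ✓
[16, 7, 6, 14] → sum 43
[7, 6, 14, 15] → sum 42  < 43 ✓
[6, 14, 15, 7] → sum 42  < 43 ✓
[14, 15, 7, 9] → sum 45
[15, 7, 9, 8] → sum 39  < 43 ✓
[7, 9, 8, 8] → sum 32  < 43 ✓
[9, 8, 8, 0] → sum 25  < 43 ✓
[8, 8, 0, 16] → sum 32  < 43 ✓
[8, 0, 16, 20] → sum 44
[0, 16, 20, 2] → sum 38  < 43 ✓
[16, 20, 2, 19] → sum 57
[20, 2, 19, 9] → sum 50
[2, 19, 9, 12] → sum 42  < 43 ✓
[19, 9, 12, 4] → sum 44
[9, 12, 4, 0] → sum 25  < 43 ✓
[12, 4, 0, 15] → sum 31  < 43 ✓
[4, 0, 15, 18] → sum 37  < 43 ✓
[0, 15, 18, 16] → sum 49
[15, 18, 16, 18] → sum 67
13 windows satisfy the condition.

13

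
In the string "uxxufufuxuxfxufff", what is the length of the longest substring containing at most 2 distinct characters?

5

[u] 1 distinct, len 1
[u, x] 2 distinct, len 2
[u, x, x] 2 distinct, len 3
[u, x, x, u] 2 distinct, len 4
[u, f] 2 distinct, len 2
[u, f, u] 2 distinct, len 3
[u, f, u, f] 2 distinct, len 4
[u, f, u, f, u] 2 distinct, len 5
[u, x] 2 distinct, len 2
[u, x, u] 2 distinct, len 3
[u, x, u, x] 2 distinct, len 4
[x, f] 2 distinct, len 2
[x, f, x] 2 distinct, len 3
[x, u] 2 distinct, len 2
[u, f] 2 distinct, len 2
[u, f, f] 2 distinct, len 3
[u, f, f, f] 2 distinct, len 4
Longest length with ≤2 distinct: 5.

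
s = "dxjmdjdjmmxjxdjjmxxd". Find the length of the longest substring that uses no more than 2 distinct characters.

4

[d] 1 distinct, len 1
[d, x] 2 distinct, len 2
[x, j] 2 distinct, len 2
[j, m] 2 distinct, len 2
[m, d] 2 distinct, len 2
[d, j] 2 distinct, len 2
[d, j, d] 2 distinct, len 3
[d, j, d, j] 2 distinct, len 4
[j, m] 2 distinct, len 2
[j, m, m] 2 distinct, len 3
[m, m, x] 2 distinct, len 3
[x, j] 2 distinct, len 2
[x, j, x] 2 distinct, len 3
[x, d] 2 distinct, len 2
[d, j] 2 distinct, len 2
[d, j, j] 2 distinct, len 3
[j, j, m] 2 distinct, len 3
[m, x] 2 distinct, len 2
[m, x, x] 2 distinct, len 3
[x, x, d] 2 distinct, len 3
Longest length with ≤2 distinct: 4.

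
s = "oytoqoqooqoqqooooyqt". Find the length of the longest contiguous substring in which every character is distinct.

4

[o] len 1
[o, y] len 2
[o, y, t] len 3
[y, t, o] len 3
[y, t, o, q] len 4
[q, o] len 2
[o, q] len 2
[q, o] len 2
[o] len 1
[o, q] len 2
[q, o] len 2
[o, q] len 2
[q] len 1
[q, o] len 2
[o] len 1
[o] len 1
[o] len 1
[o, y] len 2
[o, y, q] len 3
[o, y, q, t] len 4
Longest all-distinct length: 4.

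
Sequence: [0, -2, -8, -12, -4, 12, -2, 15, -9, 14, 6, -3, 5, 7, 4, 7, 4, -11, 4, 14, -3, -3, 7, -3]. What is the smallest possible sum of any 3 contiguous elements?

-24

0 -2 -8 → sum -10
-2 -8 -12 → sum -22
-8 -12 -4 → sum -24
-12 -4 12 → sum -4
-4 12 -2 → sum 6
12 -2 15 → sum 25
-2 15 -9 → sum 4
15 -9 14 → sum 20
-9 14 6 → sum 11
14 6 -3 → sum 17
6 -3 5 → sum 8
-3 5 7 → sum 9
5 7 4 → sum 16
7 4 7 → sum 18
4 7 4 → sum 15
7 4 -11 → sum 0
4 -11 4 → sum -3
-11 4 14 → sum 7
4 14 -3 → sum 15
14 -3 -3 → sum 8
-3 -3 7 → sum 1
-3 7 -3 → sum 1
Smallest of these is -24.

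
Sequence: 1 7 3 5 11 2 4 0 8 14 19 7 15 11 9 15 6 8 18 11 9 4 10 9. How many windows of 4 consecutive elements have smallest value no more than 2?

[1, 7, 3, 5] → min 1  ≤ 2 ✓
[7, 3, 5, 11] → min 3
[3, 5, 11, 2] → min 2  ≤ 2 ✓
[5, 11, 2, 4] → min 2  ≤ 2 ✓
[11, 2, 4, 0] → min 0  ≤ 2 ✓
[2, 4, 0, 8] → min 0  ≤ 2 ✓
[4, 0, 8, 14] → min 0  ≤ 2 ✓
[0, 8, 14, 19] → min 0  ≤ 2 ✓
[8, 14, 19, 7] → min 7
[14, 19, 7, 15] → min 7
[19, 7, 15, 11] → min 7
[7, 15, 11, 9] → min 7
[15, 11, 9, 15] → min 9
[11, 9, 15, 6] → min 6
[9, 15, 6, 8] → min 6
[15, 6, 8, 18] → min 6
[6, 8, 18, 11] → min 6
[8, 18, 11, 9] → min 8
[18, 11, 9, 4] → min 4
[11, 9, 4, 10] → min 4
[9, 4, 10, 9] → min 4
7 windows satisfy the condition.

7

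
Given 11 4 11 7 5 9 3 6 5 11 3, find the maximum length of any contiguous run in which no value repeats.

add 11: [11] len 1
add 4: [11, 4] len 2
add 11 (repeat 11, move left end past it): [4, 11] len 2
add 7: [4, 11, 7] len 3
add 5: [4, 11, 7, 5] len 4
add 9: [4, 11, 7, 5, 9] len 5
add 3: [4, 11, 7, 5, 9, 3] len 6
add 6: [4, 11, 7, 5, 9, 3, 6] len 7
add 5 (repeat 5, move left end past it): [9, 3, 6, 5] len 4
add 11: [9, 3, 6, 5, 11] len 5
add 3 (repeat 3, move left end past it): [6, 5, 11, 3] len 4
Longest all-distinct length: 7.

7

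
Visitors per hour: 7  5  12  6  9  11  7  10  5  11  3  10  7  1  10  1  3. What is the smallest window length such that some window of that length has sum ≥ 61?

8

add 7: running sum 7 < 61
add 5: running sum 12 < 61
add 12: running sum 24 < 61
add 6: running sum 30 < 61
add 9: running sum 39 < 61
add 11: running sum 50 < 61
add 7: running sum 57 < 61
add 10: shortest ending here [7, 5, 12, 6, 9, 11, 7, 10] sum 67, len 8
add 5: shortest ending here [5, 12, 6, 9, 11, 7, 10, 5] sum 65, len 8
add 11: shortest ending here [12, 6, 9, 11, 7, 10, 5, 11] sum 71, len 8
add 3: shortest ending here [6, 9, 11, 7, 10, 5, 11, 3] sum 62, len 8
add 10: shortest ending here [9, 11, 7, 10, 5, 11, 3, 10] sum 66, len 8
add 7: shortest ending here [11, 7, 10, 5, 11, 3, 10, 7] sum 64, len 8
add 1: shortest ending here [11, 7, 10, 5, 11, 3, 10, 7, 1] sum 65, len 9
add 10: shortest ending here [7, 10, 5, 11, 3, 10, 7, 1, 10] sum 64, len 9
add 1: shortest ending here [7, 10, 5, 11, 3, 10, 7, 1, 10, 1] sum 65, len 10
add 3: shortest ending here [10, 5, 11, 3, 10, 7, 1, 10, 1, 3] sum 61, len 10
Shortest qualifying length: 8.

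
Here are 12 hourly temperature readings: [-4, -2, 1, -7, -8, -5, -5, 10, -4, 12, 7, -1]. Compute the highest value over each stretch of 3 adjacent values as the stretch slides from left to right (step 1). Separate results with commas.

1, 1, 1, -5, -5, 10, 10, 12, 12, 12

-4 -2 1 → max 1
-2 1 -7 → max 1
1 -7 -8 → max 1
-7 -8 -5 → max -5
-8 -5 -5 → max -5
-5 -5 10 → max 10
-5 10 -4 → max 10
10 -4 12 → max 12
-4 12 7 → max 12
12 7 -1 → max 12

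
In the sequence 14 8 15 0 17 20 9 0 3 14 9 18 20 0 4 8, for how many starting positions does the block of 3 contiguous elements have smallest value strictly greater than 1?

[14, 8, 15] → min 8  > 1 ✓
[8, 15, 0] → min 0
[15, 0, 17] → min 0
[0, 17, 20] → min 0
[17, 20, 9] → min 9  > 1 ✓
[20, 9, 0] → min 0
[9, 0, 3] → min 0
[0, 3, 14] → min 0
[3, 14, 9] → min 3  > 1 ✓
[14, 9, 18] → min 9  > 1 ✓
[9, 18, 20] → min 9  > 1 ✓
[18, 20, 0] → min 0
[20, 0, 4] → min 0
[0, 4, 8] → min 0
5 windows satisfy the condition.

5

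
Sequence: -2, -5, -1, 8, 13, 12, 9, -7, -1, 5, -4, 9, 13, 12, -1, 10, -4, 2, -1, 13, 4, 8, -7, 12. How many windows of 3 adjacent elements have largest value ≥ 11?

(-2, -5, -1) → max -1
(-5, -1, 8) → max 8
(-1, 8, 13) → max 13  ≥ 11 ✓
(8, 13, 12) → max 13  ≥ 11 ✓
(13, 12, 9) → max 13  ≥ 11 ✓
(12, 9, -7) → max 12  ≥ 11 ✓
(9, -7, -1) → max 9
(-7, -1, 5) → max 5
(-1, 5, -4) → max 5
(5, -4, 9) → max 9
(-4, 9, 13) → max 13  ≥ 11 ✓
(9, 13, 12) → max 13  ≥ 11 ✓
(13, 12, -1) → max 13  ≥ 11 ✓
(12, -1, 10) → max 12  ≥ 11 ✓
(-1, 10, -4) → max 10
(10, -4, 2) → max 10
(-4, 2, -1) → max 2
(2, -1, 13) → max 13  ≥ 11 ✓
(-1, 13, 4) → max 13  ≥ 11 ✓
(13, 4, 8) → max 13  ≥ 11 ✓
(4, 8, -7) → max 8
(8, -7, 12) → max 12  ≥ 11 ✓
12 windows satisfy the condition.

12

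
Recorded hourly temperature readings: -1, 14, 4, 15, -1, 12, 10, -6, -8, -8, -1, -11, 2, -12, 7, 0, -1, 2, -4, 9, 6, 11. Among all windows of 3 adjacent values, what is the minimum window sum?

-22

-1 14 4 → sum 17
14 4 15 → sum 33
4 15 -1 → sum 18
15 -1 12 → sum 26
-1 12 10 → sum 21
12 10 -6 → sum 16
10 -6 -8 → sum -4
-6 -8 -8 → sum -22
-8 -8 -1 → sum -17
-8 -1 -11 → sum -20
-1 -11 2 → sum -10
-11 2 -12 → sum -21
2 -12 7 → sum -3
-12 7 0 → sum -5
7 0 -1 → sum 6
0 -1 2 → sum 1
-1 2 -4 → sum -3
2 -4 9 → sum 7
-4 9 6 → sum 11
9 6 11 → sum 26
Minimum of these is -22.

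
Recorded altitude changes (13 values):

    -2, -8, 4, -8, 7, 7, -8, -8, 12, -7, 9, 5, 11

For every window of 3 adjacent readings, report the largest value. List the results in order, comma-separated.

(-2, -8, 4) → max 4
(-8, 4, -8) → max 4
(4, -8, 7) → max 7
(-8, 7, 7) → max 7
(7, 7, -8) → max 7
(7, -8, -8) → max 7
(-8, -8, 12) → max 12
(-8, 12, -7) → max 12
(12, -7, 9) → max 12
(-7, 9, 5) → max 9
(9, 5, 11) → max 11

4, 4, 7, 7, 7, 7, 12, 12, 12, 9, 11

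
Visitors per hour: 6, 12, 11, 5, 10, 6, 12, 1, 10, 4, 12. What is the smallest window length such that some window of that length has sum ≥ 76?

10

Extend right; whenever the sum reaches 76, record the length and shrink from the left:
add 6: running sum 6 < 76
add 12: running sum 18 < 76
add 11: running sum 29 < 76
add 5: running sum 34 < 76
add 10: running sum 44 < 76
add 6: running sum 50 < 76
add 12: running sum 62 < 76
add 1: running sum 63 < 76
add 10: running sum 73 < 76
end 9: [6, 12, 11, 5, 10, 6, 12, 1, 10, 4] sum 77, len 10
end 10: [12, 11, 5, 10, 6, 12, 1, 10, 4, 12] sum 83, len 10
Shortest qualifying length: 10.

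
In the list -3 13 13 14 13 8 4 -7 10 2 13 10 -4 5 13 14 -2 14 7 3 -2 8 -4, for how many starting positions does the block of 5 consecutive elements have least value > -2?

[-3, 13, 13, 14, 13] → min -3
[13, 13, 14, 13, 8] → min 8  > -2 ✓
[13, 14, 13, 8, 4] → min 4  > -2 ✓
[14, 13, 8, 4, -7] → min -7
[13, 8, 4, -7, 10] → min -7
[8, 4, -7, 10, 2] → min -7
[4, -7, 10, 2, 13] → min -7
[-7, 10, 2, 13, 10] → min -7
[10, 2, 13, 10, -4] → min -4
[2, 13, 10, -4, 5] → min -4
[13, 10, -4, 5, 13] → min -4
[10, -4, 5, 13, 14] → min -4
[-4, 5, 13, 14, -2] → min -4
[5, 13, 14, -2, 14] → min -2
[13, 14, -2, 14, 7] → min -2
[14, -2, 14, 7, 3] → min -2
[-2, 14, 7, 3, -2] → min -2
[14, 7, 3, -2, 8] → min -2
[7, 3, -2, 8, -4] → min -4
2 windows satisfy the condition.

2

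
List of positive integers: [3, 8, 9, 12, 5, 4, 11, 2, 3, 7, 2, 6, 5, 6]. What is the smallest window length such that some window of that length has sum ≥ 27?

3

add 3: running sum 3 < 27
add 8: running sum 11 < 27
add 9: running sum 20 < 27
end 3: [8, 9, 12] sum 29, len 3
end 4: [8, 9, 12, 5] sum 34, len 4
end 5: [9, 12, 5, 4] sum 30, len 4
end 6: [12, 5, 4, 11] sum 32, len 4
end 7: [12, 5, 4, 11, 2] sum 34, len 5
end 8: [12, 5, 4, 11, 2, 3] sum 37, len 6
end 9: [4, 11, 2, 3, 7] sum 27, len 5
end 10: [4, 11, 2, 3, 7, 2] sum 29, len 6
end 11: [11, 2, 3, 7, 2, 6] sum 31, len 6
end 12: [11, 2, 3, 7, 2, 6, 5] sum 36, len 7
end 13: [3, 7, 2, 6, 5, 6] sum 29, len 6
Shortest qualifying length: 3.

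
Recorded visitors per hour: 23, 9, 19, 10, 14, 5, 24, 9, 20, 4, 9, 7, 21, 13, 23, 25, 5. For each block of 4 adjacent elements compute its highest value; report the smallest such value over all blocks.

Each size-4 window and its max:
[23, 9, 19, 10] → max 23
[9, 19, 10, 14] → max 19
[19, 10, 14, 5] → max 19
[10, 14, 5, 24] → max 24
[14, 5, 24, 9] → max 24
[5, 24, 9, 20] → max 24
[24, 9, 20, 4] → max 24
[9, 20, 4, 9] → max 20
[20, 4, 9, 7] → max 20
[4, 9, 7, 21] → max 21
[9, 7, 21, 13] → max 21
[7, 21, 13, 23] → max 23
[21, 13, 23, 25] → max 25
[13, 23, 25, 5] → max 25
Smallest of these is 19.

19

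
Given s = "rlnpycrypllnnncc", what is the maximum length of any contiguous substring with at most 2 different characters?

add r: window [r] (1 distinct), len 1
add l: window [r, l] (2 distinct), len 2
add n: window [l, n] (2 distinct), len 2
add p: window [n, p] (2 distinct), len 2
add y: window [p, y] (2 distinct), len 2
add c: window [y, c] (2 distinct), len 2
add r: window [c, r] (2 distinct), len 2
add y: window [r, y] (2 distinct), len 2
add p: window [y, p] (2 distinct), len 2
add l: window [p, l] (2 distinct), len 2
add l: window [p, l, l] (2 distinct), len 3
add n: window [l, l, n] (2 distinct), len 3
add n: window [l, l, n, n] (2 distinct), len 4
add n: window [l, l, n, n, n] (2 distinct), len 5
add c: window [n, n, n, c] (2 distinct), len 4
add c: window [n, n, n, c, c] (2 distinct), len 5
Longest length with ≤2 distinct: 5.

5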